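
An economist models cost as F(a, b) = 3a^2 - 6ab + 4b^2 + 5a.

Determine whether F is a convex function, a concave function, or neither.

convex

F is quadratic, so its Hessian is the constant matrix H = [[6, -6], [-6, 8]].
det(H) = 12, tr(H) = 14.
det(H) > 0 and tr(H) > 0, so H is positive definite everywhere: convex.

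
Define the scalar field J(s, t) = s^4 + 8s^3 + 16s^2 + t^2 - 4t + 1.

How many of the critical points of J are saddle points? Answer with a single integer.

J separates as a function of s plus a function of t, so ∇J=0 decouples.
∂J/∂s = 4s(s + 2)(s + 4) = 0 at s ∈ {-4, -2, 0}; ∂J/∂t = 2(t - 2) = 0 at t ∈ {2}.
The Hessian is diagonal: diag(J_ss, J_tt). Second derivatives: J_ss(-4)=32, J_ss(-2)=-16, J_ss(0)=32; J_tt(2)=2.
Saddle points occur where the two diagonal entries have opposite signs: (-2, 2). Count: 1.

1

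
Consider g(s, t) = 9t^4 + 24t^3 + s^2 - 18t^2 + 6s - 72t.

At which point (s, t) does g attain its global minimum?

g(s,t) separates as P(s) + Q(t), so its minimum is min P + min Q.
P'(s) = 2s + 6 vanishes at s ∈ {-3}; Q'(t) = 36(t - 1)(t + 1)(t + 2) vanishes at t ∈ {-2, -1, 1}.
Local minima of P (where P''>0): P(-3)=-9. Local minima of Q: Q(-2)=24, Q(1)=-57.
So the global minimum of g is P(-3) + Q(1) = -9 − 57 = -66, attained at (-3, 1).

(-3, 1)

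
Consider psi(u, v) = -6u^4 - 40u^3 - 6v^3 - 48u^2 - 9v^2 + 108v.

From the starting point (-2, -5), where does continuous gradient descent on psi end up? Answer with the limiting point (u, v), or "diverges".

psi is separable, so gradient descent decouples: u follows -∂psi/∂u, v follows -∂psi/∂v.
∂psi/∂u = -24u(u + 1)(u + 4); at u=-2 this is -96, so u increases.
∂psi/∂v = -18(v - 2)(v + 3); at v=-5 this is -252, so v increases.
u converges to its nearest critical value -1 (a local min of the u-part); v converges to -3. The iterate converges to (-1, -3).

(-1, -3)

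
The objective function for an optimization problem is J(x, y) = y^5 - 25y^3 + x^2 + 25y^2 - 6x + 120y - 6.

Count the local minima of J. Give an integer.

J separates as a function of x plus a function of y, so ∇J=0 decouples.
∂J/∂x = 2(x - 3) = 0 at x ∈ {3}; ∂J/∂y = 5(y - 3)(y - 2)(y + 1)(y + 4) = 0 at y ∈ {-4, -1, 2, 3}.
The Hessian is diagonal: diag(J_xx, J_yy). Second derivatives: J_xx(3)=2; J_yy(-4)=-630, J_yy(-1)=180, J_yy(2)=-90, J_yy(3)=140.
Local minima occur where both diagonal entries positive: (3, -1), (3, 3). Count: 2.

2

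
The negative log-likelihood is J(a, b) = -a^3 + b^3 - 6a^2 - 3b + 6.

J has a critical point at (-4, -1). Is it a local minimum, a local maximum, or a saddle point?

The mixed partial ∂²J/∂a∂b is 0, so the Hessian at any point is diag(J_aa, J_bb) = diag(-6(a + 2), 6b).
At (-4, -1): H = diag(12, -6).
The eigenvalues have opposite signs, so H is indefinite: a saddle point.

saddle point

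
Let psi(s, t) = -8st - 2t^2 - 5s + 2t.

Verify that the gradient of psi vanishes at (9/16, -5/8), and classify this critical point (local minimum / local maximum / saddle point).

∇psi = (-8t - 5, -8s - 4t + 2); substituting (9/16, -5/8) gives ∇psi = (0, 0), so (9/16, -5/8) is indeed a critical point.
The Hessian of psi is constant: H = [[0, -8], [-8, -4]].
det(H) = 0·(-4) − (-8)² = -64.
Since det(H) < 0, H is indefinite and the critical point is a saddle point.

saddle point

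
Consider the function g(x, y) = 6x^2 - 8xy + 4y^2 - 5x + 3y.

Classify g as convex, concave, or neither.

convex

g is quadratic, so its Hessian is the constant matrix H = [[12, -8], [-8, 8]].
det(H) = 32, tr(H) = 20.
det(H) > 0 and tr(H) > 0, so H is positive definite everywhere: convex.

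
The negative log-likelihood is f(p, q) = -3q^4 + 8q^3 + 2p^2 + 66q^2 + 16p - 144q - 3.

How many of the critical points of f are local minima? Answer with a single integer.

f separates as a function of p plus a function of q, so ∇f=0 decouples.
∂f/∂p = 4(p + 4) = 0 at p ∈ {-4}; ∂f/∂q = -12(q - 4)(q - 1)(q + 3) = 0 at q ∈ {-3, 1, 4}.
The Hessian is diagonal: diag(f_pp, f_qq). Second derivatives: f_pp(-4)=4; f_qq(-3)=-336, f_qq(1)=144, f_qq(4)=-252.
Local minima occur where both diagonal entries positive: (-4, 1). Count: 1.

1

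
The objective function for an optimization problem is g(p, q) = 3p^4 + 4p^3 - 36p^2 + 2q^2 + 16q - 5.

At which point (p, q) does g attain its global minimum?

(-3, -4)

g(p,q) separates as A(p) + B(q) − 5, so its minimum is min A + min B − 5.
A'(p) = 12p(p - 2)(p + 3) vanishes at p ∈ {-3, 0, 2}; B'(q) = 4q + 16 vanishes at q ∈ {-4}.
Local minima of A (where A''>0): A(-3)=-189, A(2)=-64. Local minima of B: B(-4)=-32.
So the global minimum of g is A(-3) + B(-4) − 5 = -189 − 32 − 5 = -226, attained at (-3, -4).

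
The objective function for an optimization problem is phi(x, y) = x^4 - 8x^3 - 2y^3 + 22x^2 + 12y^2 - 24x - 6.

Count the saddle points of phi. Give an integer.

phi separates as a function of x plus a function of y, so ∇phi=0 decouples.
∂phi/∂x = 4(x - 3)(x - 2)(x - 1) = 0 at x ∈ {1, 2, 3}; ∂phi/∂y = -6y(y - 4) = 0 at y ∈ {0, 4}.
The Hessian is diagonal: diag(phi_xx, phi_yy). Second derivatives: phi_xx(1)=8, phi_xx(2)=-4, phi_xx(3)=8; phi_yy(0)=24, phi_yy(4)=-24.
Saddle points occur where the two diagonal entries have opposite signs: (1, 4), (2, 0), (3, 4). Count: 3.

3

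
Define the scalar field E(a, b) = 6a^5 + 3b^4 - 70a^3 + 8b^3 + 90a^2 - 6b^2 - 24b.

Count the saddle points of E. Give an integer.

6

E separates as a function of a plus a function of b, so ∇E=0 decouples.
∂E/∂a = 30a(a - 2)(a - 1)(a + 3) = 0 at a ∈ {-3, 0, 1, 2}; ∂E/∂b = 12(b - 1)(b + 1)(b + 2) = 0 at b ∈ {-2, -1, 1}.
The Hessian is diagonal: diag(E_aa, E_bb). Second derivatives: E_aa(-3)=-1800, E_aa(0)=180, E_aa(1)=-120, E_aa(2)=300; E_bb(-2)=36, E_bb(-1)=-24, E_bb(1)=72.
Saddle points occur where the two diagonal entries have opposite signs: (-3, -2), (-3, 1), (0, -1), (1, -2), (1, 1), (2, -1). Count: 6.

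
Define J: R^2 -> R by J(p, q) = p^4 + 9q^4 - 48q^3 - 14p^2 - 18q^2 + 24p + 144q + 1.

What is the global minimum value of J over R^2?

-596

J(p,q) separates as A(p) + B(q) + 1, so its minimum is min A + min B + 1.
A'(p) = 4(p - 2)(p - 1)(p + 3) vanishes at p ∈ {-3, 1, 2}; B'(q) = 36(q - 4)(q - 1)(q + 1) vanishes at q ∈ {-1, 1, 4}.
Local minima of A (where A''>0): A(-3)=-117, A(2)=8. Local minima of B: B(-1)=-105, B(4)=-480.
So the global minimum of J is A(-3) + B(4) + 1 = -117 − 480 + 1 = -596, attained at (-3, 4).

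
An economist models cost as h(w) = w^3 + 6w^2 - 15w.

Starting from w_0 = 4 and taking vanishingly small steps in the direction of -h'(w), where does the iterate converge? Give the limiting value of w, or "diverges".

h'(w) = 3(w - 1)(w + 5), so h'(4) = 81.
Gradient descent moves in the -h' direction, i.e. w is decreasing.
The nearest critical point in that direction is w = 1, where h'' = 18 > 0 (a local minimum). The iterate converges there.

1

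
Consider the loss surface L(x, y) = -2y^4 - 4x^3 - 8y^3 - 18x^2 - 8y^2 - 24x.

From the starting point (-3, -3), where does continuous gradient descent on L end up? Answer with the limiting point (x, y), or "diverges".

diverges

L is separable, so gradient descent decouples: x follows -∂L/∂x, y follows -∂L/∂y.
∂L/∂x = -12(x + 1)(x + 2); at x=-3 this is -24, so x increases.
∂L/∂y = -8y(y + 1)(y + 2); at y=-3 this is 48, so y decreases.
The y-coordinate has no critical point in that direction and runs off to infinity.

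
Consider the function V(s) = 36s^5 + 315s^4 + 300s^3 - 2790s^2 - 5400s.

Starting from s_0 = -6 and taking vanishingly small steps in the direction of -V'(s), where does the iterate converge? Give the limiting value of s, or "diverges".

diverges

V'(s) = 180(s - 2)(s + 1)(s + 3)(s + 5), so V'(-6) = 21600.
Gradient descent moves in the -V' direction, i.e. s is decreasing.
There is no critical point below s=-6, and V' keeps the same sign, so the iterate runs off to −∞.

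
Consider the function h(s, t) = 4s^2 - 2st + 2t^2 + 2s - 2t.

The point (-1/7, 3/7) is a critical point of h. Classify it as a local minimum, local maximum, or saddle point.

local minimum

The Hessian of h is constant: H = [[8, -2], [-2, 4]].
det(H) = 8·4 − (-2)² = 28.
det(H) > 0 and tr(H) = 12 > 0, so H is positive definite and the point is a local minimum.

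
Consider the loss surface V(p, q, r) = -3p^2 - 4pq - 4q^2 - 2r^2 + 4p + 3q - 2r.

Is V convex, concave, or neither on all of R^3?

concave

V is quadratic, so its Hessian is the constant matrix H = [[-6, -4, 0], [-4, -8, 0], [0, 0, -4]].
Leading principal minors: -6, 32, -128.
Signs alternate −, +, − ⇒ H ≺ 0 ⇒ concave.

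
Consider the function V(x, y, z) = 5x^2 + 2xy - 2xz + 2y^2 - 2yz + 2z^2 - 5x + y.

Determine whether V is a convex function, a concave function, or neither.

V is quadratic, so its Hessian is the constant matrix H = [[10, 2, -2], [2, 4, -2], [-2, -2, 4]].
Leading principal minors: 10, 36, 104.
All positive ⇒ H ≻ 0 ⇒ convex.

convex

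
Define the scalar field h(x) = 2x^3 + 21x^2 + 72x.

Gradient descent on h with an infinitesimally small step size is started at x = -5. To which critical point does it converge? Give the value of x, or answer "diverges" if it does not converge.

h'(x) = 6(x + 3)(x + 4), so h'(-5) = 12.
Gradient descent moves in the -h' direction, i.e. x is decreasing.
There is no critical point below x=-5, and h' keeps the same sign, so the iterate runs off to −∞.

diverges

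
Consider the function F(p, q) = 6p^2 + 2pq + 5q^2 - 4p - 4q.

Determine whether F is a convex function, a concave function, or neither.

F is quadratic, so its Hessian is the constant matrix H = [[12, 2], [2, 10]].
det(H) = 116, tr(H) = 22.
det(H) > 0 and tr(H) > 0, so H is positive definite everywhere: convex.

convex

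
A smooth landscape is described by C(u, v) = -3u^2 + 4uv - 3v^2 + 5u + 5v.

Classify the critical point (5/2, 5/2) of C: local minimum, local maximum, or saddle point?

local maximum

The Hessian of C is constant: H = [[-6, 4], [4, -6]].
det(H) = (-6)·(-6) − 4² = 20.
det(H) > 0 and tr(H) = -12 < 0, so H is negative definite and the point is a local maximum.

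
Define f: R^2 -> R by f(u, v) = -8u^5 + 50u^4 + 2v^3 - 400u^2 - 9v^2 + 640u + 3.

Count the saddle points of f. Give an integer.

f separates as a function of u plus a function of v, so ∇f=0 decouples.
∂f/∂u = -40(u - 4)(u - 2)(u - 1)(u + 2) = 0 at u ∈ {-2, 1, 2, 4}; ∂f/∂v = 6v(v - 3) = 0 at v ∈ {0, 3}.
The Hessian is diagonal: diag(f_uu, f_vv). Second derivatives: f_uu(-2)=2880, f_uu(1)=-360, f_uu(2)=320, f_uu(4)=-1440; f_vv(0)=-18, f_vv(3)=18.
Saddle points occur where the two diagonal entries have opposite signs: (-2, 0), (1, 3), (2, 0), (4, 3). Count: 4.

4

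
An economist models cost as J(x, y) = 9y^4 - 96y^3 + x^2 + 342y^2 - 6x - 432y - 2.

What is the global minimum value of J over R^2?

-188

J(x,y) separates as P(x) + Q(y) − 2, so its minimum is min P + min Q − 2.
P'(x) = 2x - 6 vanishes at x ∈ {3}; Q'(y) = 36(y - 4)(y - 3)(y - 1) vanishes at y ∈ {1, 3, 4}.
Local minima of P (where P''>0): P(3)=-9. Local minima of Q: Q(1)=-177, Q(4)=-96.
So the global minimum of J is P(3) + Q(1) − 2 = -9 − 177 − 2 = -188, attained at (3, 1).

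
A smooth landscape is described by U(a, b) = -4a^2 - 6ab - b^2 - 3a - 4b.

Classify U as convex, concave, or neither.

U is quadratic, so its Hessian is the constant matrix H = [[-8, -6], [-6, -2]].
det(H) = -20, tr(H) = -10.
det(H) < 0, so H is indefinite: neither convex nor concave.

neither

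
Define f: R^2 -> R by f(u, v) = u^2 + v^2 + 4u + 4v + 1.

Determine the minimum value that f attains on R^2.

f(u,v) separates as P(u) + Q(v) + 1, so its minimum is min P + min Q + 1.
P'(u) = 2u + 4 vanishes at u ∈ {-2}; Q'(v) = 2v + 4 vanishes at v ∈ {-2}.
Local minima of P (where P''>0): P(-2)=-4. Local minima of Q: Q(-2)=-4.
So the global minimum of f is P(-2) + Q(-2) + 1 = -4 − 4 + 1 = -7, attained at (-2, -2).

-7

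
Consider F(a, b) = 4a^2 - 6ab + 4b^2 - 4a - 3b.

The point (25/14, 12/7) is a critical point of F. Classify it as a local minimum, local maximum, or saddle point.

The Hessian of F is constant: H = [[8, -6], [-6, 8]].
det(H) = 8·8 − (-6)² = 28.
det(H) > 0 and tr(H) = 16 > 0, so H is positive definite and the point is a local minimum.

local minimum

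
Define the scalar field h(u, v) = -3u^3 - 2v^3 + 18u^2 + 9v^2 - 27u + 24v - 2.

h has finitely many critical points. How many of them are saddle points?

h separates as a function of u plus a function of v, so ∇h=0 decouples.
∂h/∂u = -9(u - 3)(u - 1) = 0 at u ∈ {1, 3}; ∂h/∂v = -6(v - 4)(v + 1) = 0 at v ∈ {-1, 4}.
The Hessian is diagonal: diag(h_uu, h_vv). Second derivatives: h_uu(1)=18, h_uu(3)=-18; h_vv(-1)=30, h_vv(4)=-30.
Saddle points occur where the two diagonal entries have opposite signs: (1, 4), (3, -1). Count: 2.

2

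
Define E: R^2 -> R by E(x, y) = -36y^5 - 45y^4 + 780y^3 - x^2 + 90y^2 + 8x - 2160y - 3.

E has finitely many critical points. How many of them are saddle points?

2

E separates as a function of x plus a function of y, so ∇E=0 decouples.
∂E/∂x = -2(x - 4) = 0 at x ∈ {4}; ∂E/∂y = -180(y - 3)(y - 1)(y + 1)(y + 4) = 0 at y ∈ {-4, -1, 1, 3}.
The Hessian is diagonal: diag(E_xx, E_yy). Second derivatives: E_xx(4)=-2; E_yy(-4)=18900, E_yy(-1)=-4320, E_yy(1)=3600, E_yy(3)=-10080.
Saddle points occur where the two diagonal entries have opposite signs: (4, -4), (4, 1). Count: 2.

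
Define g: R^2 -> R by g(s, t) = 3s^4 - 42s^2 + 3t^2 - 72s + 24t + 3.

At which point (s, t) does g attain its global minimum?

(3, -4)

g(s,t) separates as P(s) + Q(t) + 3, so its minimum is min P + min Q + 3.
P'(s) = 12(s - 3)(s + 1)(s + 2) vanishes at s ∈ {-2, -1, 3}; Q'(t) = 6(t + 4) vanishes at t ∈ {-4}.
Local minima of P (where P''>0): P(-2)=24, P(3)=-351. Local minima of Q: Q(-4)=-48.
So the global minimum of g is P(3) + Q(-4) + 3 = -351 − 48 + 3 = -396, attained at (3, -4).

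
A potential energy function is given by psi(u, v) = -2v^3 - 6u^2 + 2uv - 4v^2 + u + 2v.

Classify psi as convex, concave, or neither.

neither

The term -2v^3 is cubic, so the Hessian is not constant.
∂²psi/∂v² = -12v - 8, which takes both signs as v varies (negative for sufficiently large v). A diagonal entry of the Hessian changing sign means the Hessian is neither positive- nor negative-semidefinite on all of R^2.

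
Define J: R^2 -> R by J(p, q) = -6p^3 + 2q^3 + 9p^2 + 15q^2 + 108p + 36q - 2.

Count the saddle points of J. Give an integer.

2

J separates as a function of p plus a function of q, so ∇J=0 decouples.
∂J/∂p = -18(p - 3)(p + 2) = 0 at p ∈ {-2, 3}; ∂J/∂q = 6(q + 2)(q + 3) = 0 at q ∈ {-3, -2}.
The Hessian is diagonal: diag(J_pp, J_qq). Second derivatives: J_pp(-2)=90, J_pp(3)=-90; J_qq(-3)=-6, J_qq(-2)=6.
Saddle points occur where the two diagonal entries have opposite signs: (-2, -3), (3, -2). Count: 2.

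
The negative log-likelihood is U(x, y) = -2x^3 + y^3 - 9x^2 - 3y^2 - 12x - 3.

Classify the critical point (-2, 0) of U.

saddle point

The mixed partial ∂²U/∂x∂y is 0, so the Hessian at any point is diag(U_xx, U_yy) = diag(-6(2x + 3), 6(y - 1)).
At (-2, 0): H = diag(6, -6).
The eigenvalues have opposite signs, so H is indefinite: a saddle point.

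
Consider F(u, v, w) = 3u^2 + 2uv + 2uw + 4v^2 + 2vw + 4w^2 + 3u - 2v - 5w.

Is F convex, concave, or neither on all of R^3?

convex

F is quadratic, so its Hessian is the constant matrix H = [[6, 2, 2], [2, 8, 2], [2, 2, 8]].
Leading principal minors: 6, 44, 312.
All positive ⇒ H ≻ 0 ⇒ convex.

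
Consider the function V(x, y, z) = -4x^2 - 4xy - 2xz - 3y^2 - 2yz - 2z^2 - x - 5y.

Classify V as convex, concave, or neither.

concave

V is quadratic, so its Hessian is the constant matrix H = [[-8, -4, -2], [-4, -6, -2], [-2, -2, -4]].
Leading principal minors: -8, 32, -104.
Signs alternate −, +, − ⇒ H ≺ 0 ⇒ concave.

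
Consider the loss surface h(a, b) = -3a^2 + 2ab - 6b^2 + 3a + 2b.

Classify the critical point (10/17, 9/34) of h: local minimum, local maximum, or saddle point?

local maximum

The Hessian of h is constant: H = [[-6, 2], [2, -12]].
det(H) = (-6)·(-12) − 2² = 68.
det(H) > 0 and tr(H) = -18 < 0, so H is negative definite and the point is a local maximum.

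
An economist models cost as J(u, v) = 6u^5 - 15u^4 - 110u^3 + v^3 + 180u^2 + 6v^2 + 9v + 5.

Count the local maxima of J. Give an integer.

J separates as a function of u plus a function of v, so ∇J=0 decouples.
∂J/∂u = 30u(u - 4)(u - 1)(u + 3) = 0 at u ∈ {-3, 0, 1, 4}; ∂J/∂v = 3(v + 1)(v + 3) = 0 at v ∈ {-3, -1}.
The Hessian is diagonal: diag(J_uu, J_vv). Second derivatives: J_uu(-3)=-2520, J_uu(0)=360, J_uu(1)=-360, J_uu(4)=2520; J_vv(-3)=-6, J_vv(-1)=6.
Local maxima occur where both diagonal entries negative: (-3, -3), (1, -3). Count: 2.

2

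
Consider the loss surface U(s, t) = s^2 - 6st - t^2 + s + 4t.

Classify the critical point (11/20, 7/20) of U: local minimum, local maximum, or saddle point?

saddle point

The Hessian of U is constant: H = [[2, -6], [-6, -2]].
det(H) = 2·(-2) − (-6)² = -40.
Since det(H) < 0, H is indefinite and the critical point is a saddle point.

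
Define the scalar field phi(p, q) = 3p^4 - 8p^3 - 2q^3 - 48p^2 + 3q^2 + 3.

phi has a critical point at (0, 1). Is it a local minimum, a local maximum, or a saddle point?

local maximum

The mixed partial ∂²phi/∂p∂q is 0, so the Hessian at any point is diag(phi_pp, phi_qq) = diag(12(3p^2 - 4p - 8), 6(-2q + 1)).
At (0, 1): H = diag(-96, -6).
Both eigenvalues are negative, so H is negative definite: a local maximum.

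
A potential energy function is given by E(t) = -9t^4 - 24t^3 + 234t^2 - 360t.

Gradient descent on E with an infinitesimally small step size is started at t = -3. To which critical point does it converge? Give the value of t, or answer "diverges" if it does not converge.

E'(t) = -36(t - 2)(t - 1)(t + 5), so E'(-3) = -1440.
Gradient descent moves in the -E' direction, i.e. t is increasing.
The nearest critical point in that direction is t = 1, where E'' = 216 > 0 (a local minimum). The iterate converges there.

1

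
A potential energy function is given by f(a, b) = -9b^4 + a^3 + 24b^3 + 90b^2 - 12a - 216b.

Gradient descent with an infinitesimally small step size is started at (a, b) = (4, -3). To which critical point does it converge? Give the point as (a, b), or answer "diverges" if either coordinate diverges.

diverges

f is separable, so gradient descent decouples: a follows -∂f/∂a, b follows -∂f/∂b.
∂f/∂a = 3(a - 2)(a + 2); at a=4 this is 36, so a decreases.
∂f/∂b = -36(b - 3)(b - 1)(b + 2); at b=-3 this is 864, so b decreases.
The b-coordinate has no critical point in that direction and runs off to infinity.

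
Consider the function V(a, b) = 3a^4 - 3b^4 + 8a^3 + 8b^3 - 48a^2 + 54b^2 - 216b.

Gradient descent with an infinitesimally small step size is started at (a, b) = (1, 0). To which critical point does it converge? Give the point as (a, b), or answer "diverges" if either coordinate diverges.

V is separable, so gradient descent decouples: a follows -∂V/∂a, b follows -∂V/∂b.
∂V/∂a = 12a(a - 2)(a + 4); at a=1 this is -60, so a increases.
∂V/∂b = -12(b - 3)(b - 2)(b + 3); at b=0 this is -216, so b increases.
a converges to its nearest critical value 2 (a local min of the a-part); b converges to 2. The iterate converges to (2, 2).

(2, 2)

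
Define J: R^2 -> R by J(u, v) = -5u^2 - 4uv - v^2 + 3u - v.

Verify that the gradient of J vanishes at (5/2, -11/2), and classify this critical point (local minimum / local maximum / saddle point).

local maximum

∇J = (-10u - 4v + 3, -4u - 2v - 1); substituting (5/2, -11/2) gives ∇J = (0, 0), so (5/2, -11/2) is indeed a critical point.
The Hessian of J is constant: H = [[-10, -4], [-4, -2]].
det(H) = (-10)·(-2) − (-4)² = 4.
det(H) > 0 and tr(H) = -12 < 0, so H is negative definite and the point is a local maximum.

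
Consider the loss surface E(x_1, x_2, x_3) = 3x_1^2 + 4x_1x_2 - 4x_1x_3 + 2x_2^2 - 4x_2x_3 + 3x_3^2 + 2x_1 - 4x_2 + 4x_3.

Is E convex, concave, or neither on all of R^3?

convex

E is quadratic, so its Hessian is the constant matrix H = [[6, 4, -4], [4, 4, -4], [-4, -4, 6]].
Leading principal minors: 6, 8, 16.
All positive ⇒ H ≻ 0 ⇒ convex.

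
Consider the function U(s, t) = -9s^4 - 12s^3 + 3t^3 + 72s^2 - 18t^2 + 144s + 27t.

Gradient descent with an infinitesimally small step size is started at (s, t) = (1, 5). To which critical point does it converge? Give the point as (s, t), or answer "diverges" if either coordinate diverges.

(-1, 3)

U is separable, so gradient descent decouples: s follows -∂U/∂s, t follows -∂U/∂t.
∂U/∂s = -36(s - 2)(s + 1)(s + 2); at s=1 this is 216, so s decreases.
∂U/∂t = 9(t - 3)(t - 1); at t=5 this is 72, so t decreases.
s converges to its nearest critical value -1 (a local min of the s-part); t converges to 3. The iterate converges to (-1, 3).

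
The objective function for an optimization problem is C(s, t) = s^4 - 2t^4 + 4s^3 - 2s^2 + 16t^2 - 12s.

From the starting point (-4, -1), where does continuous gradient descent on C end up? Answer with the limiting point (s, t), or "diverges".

(-3, 0)

C is separable, so gradient descent decouples: s follows -∂C/∂s, t follows -∂C/∂t.
∂C/∂s = 4(s - 1)(s + 1)(s + 3); at s=-4 this is -60, so s increases.
∂C/∂t = -8t(t - 2)(t + 2); at t=-1 this is -24, so t increases.
s converges to its nearest critical value -3 (a local min of the s-part); t converges to 0. The iterate converges to (-3, 0).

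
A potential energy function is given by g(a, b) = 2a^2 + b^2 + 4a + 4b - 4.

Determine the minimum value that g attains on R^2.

-10

g(a,b) separates as P(a) + Q(b) − 4, so its minimum is min P + min Q − 4.
P'(a) = 4a + 4 vanishes at a ∈ {-1}; Q'(b) = 2b + 4 vanishes at b ∈ {-2}.
Local minima of P (where P''>0): P(-1)=-2. Local minima of Q: Q(-2)=-4.
So the global minimum of g is P(-1) + Q(-2) − 4 = -2 − 4 − 4 = -10, attained at (-1, -2).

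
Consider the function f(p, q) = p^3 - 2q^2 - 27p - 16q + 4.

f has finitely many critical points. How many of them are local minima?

f separates as a function of p plus a function of q, so ∇f=0 decouples.
∂f/∂p = 3(p - 3)(p + 3) = 0 at p ∈ {-3, 3}; ∂f/∂q = -4(q + 4) = 0 at q ∈ {-4}.
The Hessian is diagonal: diag(f_pp, f_qq). Second derivatives: f_pp(-3)=-18, f_pp(3)=18; f_qq(-4)=-4.
Local minima occur where both diagonal entries positive: none. Count: 0.

0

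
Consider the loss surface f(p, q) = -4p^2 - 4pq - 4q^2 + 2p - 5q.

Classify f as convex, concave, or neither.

f is quadratic, so its Hessian is the constant matrix H = [[-8, -4], [-4, -8]].
det(H) = 48, tr(H) = -16.
det(H) > 0 and tr(H) < 0, so H is negative definite everywhere: concave.

concave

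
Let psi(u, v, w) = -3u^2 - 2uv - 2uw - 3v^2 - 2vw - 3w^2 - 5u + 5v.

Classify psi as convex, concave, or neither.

psi is quadratic, so its Hessian is the constant matrix H = [[-6, -2, -2], [-2, -6, -2], [-2, -2, -6]].
Leading principal minors: -6, 32, -160.
Signs alternate −, +, − ⇒ H ≺ 0 ⇒ concave.

concave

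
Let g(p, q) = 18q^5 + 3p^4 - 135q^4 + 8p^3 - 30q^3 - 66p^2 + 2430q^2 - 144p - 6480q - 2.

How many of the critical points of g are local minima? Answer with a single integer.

4

g separates as a function of p plus a function of q, so ∇g=0 decouples.
∂g/∂p = 12(p - 3)(p + 1)(p + 4) = 0 at p ∈ {-4, -1, 3}; ∂g/∂q = 90(q - 4)(q - 3)(q - 2)(q + 3) = 0 at q ∈ {-3, 2, 3, 4}.
The Hessian is diagonal: diag(g_pp, g_qq). Second derivatives: g_pp(-4)=252, g_pp(-1)=-144, g_pp(3)=336; g_qq(-3)=-18900, g_qq(2)=900, g_qq(3)=-540, g_qq(4)=1260.
Local minima occur where both diagonal entries positive: (-4, 2), (-4, 4), (3, 2), (3, 4). Count: 4.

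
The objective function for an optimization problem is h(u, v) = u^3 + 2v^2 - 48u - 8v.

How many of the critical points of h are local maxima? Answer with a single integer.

0

h separates as a function of u plus a function of v, so ∇h=0 decouples.
∂h/∂u = 3(u - 4)(u + 4) = 0 at u ∈ {-4, 4}; ∂h/∂v = 4(v - 2) = 0 at v ∈ {2}.
The Hessian is diagonal: diag(h_uu, h_vv). Second derivatives: h_uu(-4)=-24, h_uu(4)=24; h_vv(2)=4.
Local maxima occur where both diagonal entries negative: none. Count: 0.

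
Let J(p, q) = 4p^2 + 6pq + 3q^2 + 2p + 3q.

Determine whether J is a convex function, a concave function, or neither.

J is quadratic, so its Hessian is the constant matrix H = [[8, 6], [6, 6]].
det(H) = 12, tr(H) = 14.
det(H) > 0 and tr(H) > 0, so H is positive definite everywhere: convex.

convex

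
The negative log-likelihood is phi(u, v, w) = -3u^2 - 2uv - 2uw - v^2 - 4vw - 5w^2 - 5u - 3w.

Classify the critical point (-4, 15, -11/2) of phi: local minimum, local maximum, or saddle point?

local maximum

The Hessian is constant: H = [[-6, -2, -2], [-2, -2, -4], [-2, -4, -10]].
Leading principal minors: Δ₁ = -6, Δ₂ = 8, Δ₃ = -8.
The minors alternate sign starting negative (−, +, −), so H is negative definite: a local maximum.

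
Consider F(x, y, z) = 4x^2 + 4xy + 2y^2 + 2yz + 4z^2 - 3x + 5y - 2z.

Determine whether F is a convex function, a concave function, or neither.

F is quadratic, so its Hessian is the constant matrix H = [[8, 4, 0], [4, 4, 2], [0, 2, 8]].
Leading principal minors: 8, 16, 96.
All positive ⇒ H ≻ 0 ⇒ convex.

convex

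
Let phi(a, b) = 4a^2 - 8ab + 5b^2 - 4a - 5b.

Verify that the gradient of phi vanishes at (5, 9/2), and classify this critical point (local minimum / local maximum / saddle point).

local minimum

∇phi = (8a - 8b - 4, -8a + 10b - 5); substituting (5, 9/2) gives ∇phi = (0, 0), so (5, 9/2) is indeed a critical point.
The Hessian of phi is constant: H = [[8, -8], [-8, 10]].
det(H) = 8·10 − (-8)² = 16.
det(H) > 0 and tr(H) = 18 > 0, so H is positive definite and the point is a local minimum.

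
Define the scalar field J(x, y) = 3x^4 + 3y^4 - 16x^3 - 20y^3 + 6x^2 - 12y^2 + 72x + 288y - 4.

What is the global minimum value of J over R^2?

-467

J(x,y) separates as P(x) + Q(y) − 4, so its minimum is min P + min Q − 4.
P'(x) = 12(x - 3)(x - 2)(x + 1) vanishes at x ∈ {-1, 2, 3}; Q'(y) = 12(y - 4)(y - 3)(y + 2) vanishes at y ∈ {-2, 3, 4}.
Local minima of P (where P''>0): P(-1)=-47, P(3)=81. Local minima of Q: Q(-2)=-416, Q(4)=448.
So the global minimum of J is P(-1) + Q(-2) − 4 = -47 − 416 − 4 = -467, attained at (-1, -2).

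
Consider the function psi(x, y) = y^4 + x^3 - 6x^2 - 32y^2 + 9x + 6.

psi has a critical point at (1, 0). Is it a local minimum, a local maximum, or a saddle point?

local maximum

The mixed partial ∂²psi/∂x∂y is 0, so the Hessian at any point is diag(psi_xx, psi_yy) = diag(6(x - 2), 4(3y^2 - 16)).
At (1, 0): H = diag(-6, -64).
Both eigenvalues are negative, so H is negative definite: a local maximum.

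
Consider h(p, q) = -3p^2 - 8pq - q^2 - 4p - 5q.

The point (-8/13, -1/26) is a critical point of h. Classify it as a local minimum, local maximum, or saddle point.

The Hessian of h is constant: H = [[-6, -8], [-8, -2]].
det(H) = (-6)·(-2) − (-8)² = -52.
Since det(H) < 0, H is indefinite and the critical point is a saddle point.

saddle point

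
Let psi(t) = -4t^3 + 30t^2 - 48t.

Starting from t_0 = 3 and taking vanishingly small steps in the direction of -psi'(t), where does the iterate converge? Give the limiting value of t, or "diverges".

psi'(t) = -12(t - 4)(t - 1), so psi'(3) = 24.
Gradient descent moves in the -psi' direction, i.e. t is decreasing.
The nearest critical point in that direction is t = 1, where psi'' = 36 > 0 (a local minimum). The iterate converges there.

1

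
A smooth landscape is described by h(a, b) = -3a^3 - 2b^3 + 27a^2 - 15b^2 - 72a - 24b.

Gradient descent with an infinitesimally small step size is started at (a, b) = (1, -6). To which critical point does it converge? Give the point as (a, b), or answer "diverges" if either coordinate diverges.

(2, -4)

h is separable, so gradient descent decouples: a follows -∂h/∂a, b follows -∂h/∂b.
∂h/∂a = -9(a - 4)(a - 2); at a=1 this is -27, so a increases.
∂h/∂b = -6(b + 1)(b + 4); at b=-6 this is -60, so b increases.
a converges to its nearest critical value 2 (a local min of the a-part); b converges to -4. The iterate converges to (2, -4).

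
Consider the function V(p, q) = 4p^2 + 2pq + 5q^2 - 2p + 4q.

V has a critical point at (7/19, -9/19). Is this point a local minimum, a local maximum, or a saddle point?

The Hessian of V is constant: H = [[8, 2], [2, 10]].
det(H) = 8·10 − 2² = 76.
det(H) > 0 and tr(H) = 18 > 0, so H is positive definite and the point is a local minimum.

local minimum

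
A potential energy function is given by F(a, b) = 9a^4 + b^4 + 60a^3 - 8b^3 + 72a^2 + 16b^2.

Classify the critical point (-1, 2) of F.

local maximum

The mixed partial ∂²F/∂a∂b is 0, so the Hessian at any point is diag(F_aa, F_bb) = diag(36(3a^2 + 10a + 4), 4(3b^2 - 12b + 8)).
At (-1, 2): H = diag(-108, -16).
Both eigenvalues are negative, so H is negative definite: a local maximum.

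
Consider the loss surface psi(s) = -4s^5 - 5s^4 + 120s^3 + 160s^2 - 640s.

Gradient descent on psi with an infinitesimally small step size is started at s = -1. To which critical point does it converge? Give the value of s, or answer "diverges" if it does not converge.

1

psi'(s) = -20(s - 4)(s - 1)(s + 2)(s + 4), so psi'(-1) = -600.
Gradient descent moves in the -psi' direction, i.e. s is increasing.
The nearest critical point in that direction is s = 1, where psi'' = 900 > 0 (a local minimum). The iterate converges there.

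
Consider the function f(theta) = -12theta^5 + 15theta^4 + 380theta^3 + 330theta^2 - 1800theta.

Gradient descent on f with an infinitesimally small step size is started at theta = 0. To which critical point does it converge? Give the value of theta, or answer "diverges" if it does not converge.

1

f'(theta) = -60(theta - 5)(theta - 1)(theta + 2)(theta + 3), so f'(0) = -1800.
Gradient descent moves in the -f' direction, i.e. theta is increasing.
The nearest critical point in that direction is theta = 1, where f'' = 2880 > 0 (a local minimum). The iterate converges there.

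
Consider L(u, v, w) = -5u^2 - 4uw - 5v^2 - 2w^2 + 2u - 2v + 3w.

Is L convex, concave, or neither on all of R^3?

concave

L is quadratic, so its Hessian is the constant matrix H = [[-10, 0, -4], [0, -10, 0], [-4, 0, -4]].
Leading principal minors: -10, 100, -240.
Signs alternate −, +, − ⇒ H ≺ 0 ⇒ concave.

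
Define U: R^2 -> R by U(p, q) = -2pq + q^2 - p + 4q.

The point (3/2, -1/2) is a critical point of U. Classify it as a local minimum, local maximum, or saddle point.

saddle point

The Hessian of U is constant: H = [[0, -2], [-2, 2]].
det(H) = 0·2 − (-2)² = -4.
Since det(H) < 0, H is indefinite and the critical point is a saddle point.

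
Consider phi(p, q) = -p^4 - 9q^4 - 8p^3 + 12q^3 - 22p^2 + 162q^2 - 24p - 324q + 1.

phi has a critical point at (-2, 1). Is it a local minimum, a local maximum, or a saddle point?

The mixed partial ∂²phi/∂p∂q is 0, so the Hessian at any point is diag(phi_pp, phi_qq) = diag(-4(3p^2 + 12p + 11), 36(-3q^2 + 2q + 9)).
At (-2, 1): H = diag(4, 288).
Both eigenvalues are positive, so H is positive definite: a local minimum.

local minimum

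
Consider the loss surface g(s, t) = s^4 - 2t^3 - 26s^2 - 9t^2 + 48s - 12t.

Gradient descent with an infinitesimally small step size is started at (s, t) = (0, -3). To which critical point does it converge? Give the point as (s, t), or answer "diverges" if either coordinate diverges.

g is separable, so gradient descent decouples: s follows -∂g/∂s, t follows -∂g/∂t.
∂g/∂s = 4(s - 3)(s - 1)(s + 4); at s=0 this is 48, so s decreases.
∂g/∂t = -6(t + 1)(t + 2); at t=-3 this is -12, so t increases.
s converges to its nearest critical value -4 (a local min of the s-part); t converges to -2. The iterate converges to (-4, -2).

(-4, -2)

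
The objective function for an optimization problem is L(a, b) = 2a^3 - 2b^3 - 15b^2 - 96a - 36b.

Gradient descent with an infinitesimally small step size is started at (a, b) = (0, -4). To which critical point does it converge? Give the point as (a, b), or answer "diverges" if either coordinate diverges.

L is separable, so gradient descent decouples: a follows -∂L/∂a, b follows -∂L/∂b.
∂L/∂a = 6(a - 4)(a + 4); at a=0 this is -96, so a increases.
∂L/∂b = -6(b + 2)(b + 3); at b=-4 this is -12, so b increases.
a converges to its nearest critical value 4 (a local min of the a-part); b converges to -3. The iterate converges to (4, -3).

(4, -3)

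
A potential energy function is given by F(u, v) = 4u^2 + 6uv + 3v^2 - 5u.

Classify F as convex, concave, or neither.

F is quadratic, so its Hessian is the constant matrix H = [[8, 6], [6, 6]].
det(H) = 12, tr(H) = 14.
det(H) > 0 and tr(H) > 0, so H is positive definite everywhere: convex.

convex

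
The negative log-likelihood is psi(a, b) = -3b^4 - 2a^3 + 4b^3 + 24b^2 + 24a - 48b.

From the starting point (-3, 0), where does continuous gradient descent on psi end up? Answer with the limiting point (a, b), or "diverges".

psi is separable, so gradient descent decouples: a follows -∂psi/∂a, b follows -∂psi/∂b.
∂psi/∂a = -6(a - 2)(a + 2); at a=-3 this is -30, so a increases.
∂psi/∂b = -12(b - 2)(b - 1)(b + 2); at b=0 this is -48, so b increases.
a converges to its nearest critical value -2 (a local min of the a-part); b converges to 1. The iterate converges to (-2, 1).

(-2, 1)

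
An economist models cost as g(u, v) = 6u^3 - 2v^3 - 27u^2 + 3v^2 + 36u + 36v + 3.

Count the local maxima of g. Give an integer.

g separates as a function of u plus a function of v, so ∇g=0 decouples.
∂g/∂u = 18(u - 2)(u - 1) = 0 at u ∈ {1, 2}; ∂g/∂v = -6(v - 3)(v + 2) = 0 at v ∈ {-2, 3}.
The Hessian is diagonal: diag(g_uu, g_vv). Second derivatives: g_uu(1)=-18, g_uu(2)=18; g_vv(-2)=30, g_vv(3)=-30.
Local maxima occur where both diagonal entries negative: (1, 3). Count: 1.

1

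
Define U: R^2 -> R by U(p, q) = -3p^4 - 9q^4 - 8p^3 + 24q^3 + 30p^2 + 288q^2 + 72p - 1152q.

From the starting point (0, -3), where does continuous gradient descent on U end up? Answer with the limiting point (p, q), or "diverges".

U is separable, so gradient descent decouples: p follows -∂U/∂p, q follows -∂U/∂q.
∂U/∂p = -12(p - 2)(p + 1)(p + 3); at p=0 this is 72, so p decreases.
∂U/∂q = -36(q - 4)(q - 2)(q + 4); at q=-3 this is -1260, so q increases.
p converges to its nearest critical value -1 (a local min of the p-part); q converges to 2. The iterate converges to (-1, 2).

(-1, 2)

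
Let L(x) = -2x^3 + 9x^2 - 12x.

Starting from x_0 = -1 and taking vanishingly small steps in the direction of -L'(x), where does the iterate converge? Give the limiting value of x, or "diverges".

L'(x) = -6(x - 2)(x - 1), so L'(-1) = -36.
Gradient descent moves in the -L' direction, i.e. x is increasing.
The nearest critical point in that direction is x = 1, where L'' = 6 > 0 (a local minimum). The iterate converges there.

1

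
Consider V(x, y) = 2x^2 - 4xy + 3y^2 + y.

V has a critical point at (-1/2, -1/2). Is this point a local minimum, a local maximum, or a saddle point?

local minimum

The Hessian of V is constant: H = [[4, -4], [-4, 6]].
det(H) = 4·6 − (-4)² = 8.
det(H) > 0 and tr(H) = 10 > 0, so H is positive definite and the point is a local minimum.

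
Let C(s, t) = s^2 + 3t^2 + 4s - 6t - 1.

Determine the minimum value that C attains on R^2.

C(s,t) separates as P(s) + Q(t) − 1, so its minimum is min P + min Q − 1.
P'(s) = 2s + 4 vanishes at s ∈ {-2}; Q'(t) = 6(t - 1) vanishes at t ∈ {1}.
Local minima of P (where P''>0): P(-2)=-4. Local minima of Q: Q(1)=-3.
So the global minimum of C is P(-2) + Q(1) − 1 = -4 − 3 − 1 = -8, attained at (-2, 1).

-8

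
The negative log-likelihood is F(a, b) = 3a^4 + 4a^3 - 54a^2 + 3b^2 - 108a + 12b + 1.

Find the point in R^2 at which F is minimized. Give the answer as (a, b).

F(a,b) separates as P(a) + Q(b) + 1, so its minimum is min P + min Q + 1.
P'(a) = 12(a - 3)(a + 1)(a + 3) vanishes at a ∈ {-3, -1, 3}; Q'(b) = 6b + 12 vanishes at b ∈ {-2}.
Local minima of P (where P''>0): P(-3)=-27, P(3)=-459. Local minima of Q: Q(-2)=-12.
So the global minimum of F is P(3) + Q(-2) + 1 = -459 − 12 + 1 = -470, attained at (3, -2).

(3, -2)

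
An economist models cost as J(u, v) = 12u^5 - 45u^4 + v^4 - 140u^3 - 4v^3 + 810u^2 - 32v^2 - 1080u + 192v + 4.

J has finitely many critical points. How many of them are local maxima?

J separates as a function of u plus a function of v, so ∇J=0 decouples.
∂J/∂u = 60(u - 3)(u - 2)(u - 1)(u + 3) = 0 at u ∈ {-3, 1, 2, 3}; ∂J/∂v = 4(v - 4)(v - 3)(v + 4) = 0 at v ∈ {-4, 3, 4}.
The Hessian is diagonal: diag(J_uu, J_vv). Second derivatives: J_uu(-3)=-7200, J_uu(1)=480, J_uu(2)=-300, J_uu(3)=720; J_vv(-4)=224, J_vv(3)=-28, J_vv(4)=32.
Local maxima occur where both diagonal entries negative: (-3, 3), (2, 3). Count: 2.

2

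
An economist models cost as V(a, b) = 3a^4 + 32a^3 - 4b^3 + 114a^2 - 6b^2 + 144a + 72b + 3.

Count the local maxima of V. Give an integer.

V separates as a function of a plus a function of b, so ∇V=0 decouples.
∂V/∂a = 12(a + 1)(a + 3)(a + 4) = 0 at a ∈ {-4, -3, -1}; ∂V/∂b = -12(b - 2)(b + 3) = 0 at b ∈ {-3, 2}.
The Hessian is diagonal: diag(V_aa, V_bb). Second derivatives: V_aa(-4)=36, V_aa(-3)=-24, V_aa(-1)=72; V_bb(-3)=60, V_bb(2)=-60.
Local maxima occur where both diagonal entries negative: (-3, 2). Count: 1.

1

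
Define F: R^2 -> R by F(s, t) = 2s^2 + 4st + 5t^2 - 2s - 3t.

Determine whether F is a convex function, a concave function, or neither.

convex

F is quadratic, so its Hessian is the constant matrix H = [[4, 4], [4, 10]].
det(H) = 24, tr(H) = 14.
det(H) > 0 and tr(H) > 0, so H is positive definite everywhere: convex.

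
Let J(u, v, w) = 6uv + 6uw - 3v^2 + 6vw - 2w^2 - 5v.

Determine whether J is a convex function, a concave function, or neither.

neither

J is quadratic, so its Hessian is the constant matrix H = [[0, 6, 6], [6, -6, 6], [6, 6, -4]].
Leading principal minors: 0, -36, 792.
Neither pattern holds ⇒ H is indefinite ⇒ neither convex nor concave.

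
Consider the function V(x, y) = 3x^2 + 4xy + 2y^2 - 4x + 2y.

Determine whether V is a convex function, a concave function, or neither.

convex

V is quadratic, so its Hessian is the constant matrix H = [[6, 4], [4, 4]].
det(H) = 8, tr(H) = 10.
det(H) > 0 and tr(H) > 0, so H is positive definite everywhere: convex.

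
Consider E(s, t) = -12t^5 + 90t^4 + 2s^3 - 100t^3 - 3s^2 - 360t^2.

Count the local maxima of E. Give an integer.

E separates as a function of s plus a function of t, so ∇E=0 decouples.
∂E/∂s = 6s(s - 1) = 0 at s ∈ {0, 1}; ∂E/∂t = -60t(t - 4)(t - 3)(t + 1) = 0 at t ∈ {-1, 0, 3, 4}.
The Hessian is diagonal: diag(E_ss, E_tt). Second derivatives: E_ss(0)=-6, E_ss(1)=6; E_tt(-1)=1200, E_tt(0)=-720, E_tt(3)=720, E_tt(4)=-1200.
Local maxima occur where both diagonal entries negative: (0, 0), (0, 4). Count: 2.

2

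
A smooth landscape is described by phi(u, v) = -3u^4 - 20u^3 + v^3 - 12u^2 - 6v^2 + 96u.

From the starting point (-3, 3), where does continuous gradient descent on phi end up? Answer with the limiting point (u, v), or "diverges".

phi is separable, so gradient descent decouples: u follows -∂phi/∂u, v follows -∂phi/∂v.
∂phi/∂u = -12(u - 1)(u + 2)(u + 4); at u=-3 this is -48, so u increases.
∂phi/∂v = 3v(v - 4); at v=3 this is -9, so v increases.
u converges to its nearest critical value -2 (a local min of the u-part); v converges to 4. The iterate converges to (-2, 4).

(-2, 4)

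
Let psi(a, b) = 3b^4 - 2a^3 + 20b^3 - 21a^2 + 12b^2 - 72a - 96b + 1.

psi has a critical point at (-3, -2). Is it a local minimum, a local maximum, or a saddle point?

The mixed partial ∂²psi/∂a∂b is 0, so the Hessian at any point is diag(psi_aa, psi_bb) = diag(-6(2a + 7), 12(3b^2 + 10b + 2)).
At (-3, -2): H = diag(-6, -72).
Both eigenvalues are negative, so H is negative definite: a local maximum.

local maximum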